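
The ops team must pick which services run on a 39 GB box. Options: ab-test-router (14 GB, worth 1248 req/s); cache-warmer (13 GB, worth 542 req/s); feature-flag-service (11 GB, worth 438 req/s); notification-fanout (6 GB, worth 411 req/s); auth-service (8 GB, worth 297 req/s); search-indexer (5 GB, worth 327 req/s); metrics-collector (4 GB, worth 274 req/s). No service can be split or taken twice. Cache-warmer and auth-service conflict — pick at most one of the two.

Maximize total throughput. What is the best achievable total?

2557

Density check — ab-test-router 89.14, notification-fanout 68.50, metrics-collector 68.50 are the best per GB.
The ratio ordering already packs tightly: ab-test-router + notification-fanout + auth-service + search-indexer + metrics-collector, 37 GB, 2557.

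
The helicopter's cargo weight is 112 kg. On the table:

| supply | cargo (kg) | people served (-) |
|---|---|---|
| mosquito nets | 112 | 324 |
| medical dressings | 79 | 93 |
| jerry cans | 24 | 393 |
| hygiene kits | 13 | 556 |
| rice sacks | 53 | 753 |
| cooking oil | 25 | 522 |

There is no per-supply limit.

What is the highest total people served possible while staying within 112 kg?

4448

The ratio ordering already packs tightly: 8×hygiene kits, 104 kg, 4448.
That's the maximum — no swap from here does better than 4448.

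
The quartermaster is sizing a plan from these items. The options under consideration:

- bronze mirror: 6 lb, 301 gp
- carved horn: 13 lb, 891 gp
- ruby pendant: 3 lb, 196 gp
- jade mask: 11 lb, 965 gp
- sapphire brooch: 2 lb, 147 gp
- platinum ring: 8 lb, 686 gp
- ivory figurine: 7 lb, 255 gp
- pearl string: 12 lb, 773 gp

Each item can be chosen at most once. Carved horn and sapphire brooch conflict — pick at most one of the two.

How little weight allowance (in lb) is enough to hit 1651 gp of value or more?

Need the lightest bundle worth ≥ 1651.
Taking jade mask + platinum ring gives 1651 (≥ 1651) for 19 lb.
Any bundle with less than 19 lb falls short of 1651.

19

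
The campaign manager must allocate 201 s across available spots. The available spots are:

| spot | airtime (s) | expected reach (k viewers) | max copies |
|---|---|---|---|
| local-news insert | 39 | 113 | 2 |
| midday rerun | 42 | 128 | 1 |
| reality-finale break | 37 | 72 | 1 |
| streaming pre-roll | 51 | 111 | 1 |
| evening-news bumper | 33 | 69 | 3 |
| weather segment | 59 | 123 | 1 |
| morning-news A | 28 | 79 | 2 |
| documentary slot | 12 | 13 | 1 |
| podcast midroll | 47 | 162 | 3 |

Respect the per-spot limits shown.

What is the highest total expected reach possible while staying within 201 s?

644

Density check — podcast midroll 3.45, midday rerun 3.05, local-news insert 2.90 are the best per s.
Taking the top-ratio spots first gives midday rerun + documentary slot + 3×podcast midroll for 627 (195 s).
Dropping midday rerun and documentary slot frees 54 s; slotting in 2×morning-news A (56 s) lifts the total to 644 at 197 s.
That's the maximum — no swap from here does better than 644.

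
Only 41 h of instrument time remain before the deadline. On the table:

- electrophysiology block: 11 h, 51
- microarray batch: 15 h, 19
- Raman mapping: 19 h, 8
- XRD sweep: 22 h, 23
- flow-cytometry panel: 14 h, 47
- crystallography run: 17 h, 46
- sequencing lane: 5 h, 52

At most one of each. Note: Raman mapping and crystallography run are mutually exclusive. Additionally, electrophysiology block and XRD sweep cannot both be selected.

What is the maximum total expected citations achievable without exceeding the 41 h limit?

150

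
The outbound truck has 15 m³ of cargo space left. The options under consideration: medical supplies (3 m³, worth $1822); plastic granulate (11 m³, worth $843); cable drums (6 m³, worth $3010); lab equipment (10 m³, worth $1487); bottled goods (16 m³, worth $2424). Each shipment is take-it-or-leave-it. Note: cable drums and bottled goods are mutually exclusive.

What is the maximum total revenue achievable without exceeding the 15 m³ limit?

Ranking by ratio (revenue/m³): medical supplies 607.33, cable drums 501.67, bottled goods 151.50.
Taking medical supplies + cable drums: 9 m³ used, 4832 in revenue.

4832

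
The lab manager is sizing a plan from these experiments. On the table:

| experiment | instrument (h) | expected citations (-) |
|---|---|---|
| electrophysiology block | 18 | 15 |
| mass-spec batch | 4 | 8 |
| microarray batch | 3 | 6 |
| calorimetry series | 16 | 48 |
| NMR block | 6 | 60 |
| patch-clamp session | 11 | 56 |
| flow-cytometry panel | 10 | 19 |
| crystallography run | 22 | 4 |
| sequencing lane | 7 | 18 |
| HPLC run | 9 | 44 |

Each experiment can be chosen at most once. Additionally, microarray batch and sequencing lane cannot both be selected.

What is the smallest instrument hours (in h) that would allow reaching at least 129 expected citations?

Minimise h subject to total expected citations ≥ 129.
Taking mass-spec batch + microarray batch + NMR block + patch-clamp session gives 130 (≥ 129) for 24 h.
Below 24 h the best achievable stays under 129.

24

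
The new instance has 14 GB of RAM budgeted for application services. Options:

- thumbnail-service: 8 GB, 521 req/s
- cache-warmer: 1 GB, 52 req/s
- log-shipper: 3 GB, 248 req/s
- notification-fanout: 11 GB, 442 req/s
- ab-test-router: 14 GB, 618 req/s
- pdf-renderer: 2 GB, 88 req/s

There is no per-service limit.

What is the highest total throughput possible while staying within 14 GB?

2×cache-warmer + 4×log-shipper uses 14 of the 14 GB and totals 1096.
No other feasible combination exceeds 1096.

1096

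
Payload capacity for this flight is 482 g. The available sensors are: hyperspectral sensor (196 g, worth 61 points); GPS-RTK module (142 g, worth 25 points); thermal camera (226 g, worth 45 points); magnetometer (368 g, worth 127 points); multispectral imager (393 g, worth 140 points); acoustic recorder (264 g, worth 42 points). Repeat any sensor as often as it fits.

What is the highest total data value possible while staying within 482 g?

140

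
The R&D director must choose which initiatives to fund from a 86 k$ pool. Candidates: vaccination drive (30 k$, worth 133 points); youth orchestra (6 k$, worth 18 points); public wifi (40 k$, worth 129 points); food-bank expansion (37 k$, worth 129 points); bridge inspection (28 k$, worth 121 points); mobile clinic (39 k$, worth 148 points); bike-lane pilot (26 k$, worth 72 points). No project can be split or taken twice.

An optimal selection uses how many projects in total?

Best achievable projected impact is 326.
vaccination drive + bridge inspection + bike-lane pilot hits 326 at 84 k$.
Any selection reaching 326 contains exactly 3 projects.

3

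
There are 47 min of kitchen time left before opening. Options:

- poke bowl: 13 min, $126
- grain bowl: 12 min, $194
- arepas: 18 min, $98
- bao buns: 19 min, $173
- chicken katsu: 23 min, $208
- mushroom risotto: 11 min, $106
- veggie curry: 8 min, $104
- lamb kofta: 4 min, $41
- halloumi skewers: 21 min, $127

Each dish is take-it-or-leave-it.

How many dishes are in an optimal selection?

4

The maximum profit within 47 min is 547.
One optimal bundle: grain bowl + chicken katsu + veggie curry + lamb kofta (47 min).
Any selection reaching 547 contains exactly 4 dishes.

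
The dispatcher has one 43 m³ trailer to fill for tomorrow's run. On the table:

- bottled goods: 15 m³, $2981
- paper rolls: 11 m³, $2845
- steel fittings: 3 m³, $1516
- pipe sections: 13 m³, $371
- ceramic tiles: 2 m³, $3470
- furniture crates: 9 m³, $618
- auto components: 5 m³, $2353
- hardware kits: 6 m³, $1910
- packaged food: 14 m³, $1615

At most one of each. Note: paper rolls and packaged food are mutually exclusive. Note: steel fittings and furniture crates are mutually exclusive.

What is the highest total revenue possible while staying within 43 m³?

15075

Best packing: bottled goods + paper rolls + steel fittings + ceramic tiles + auto components + hardware kits — 42 m³, 15075 total.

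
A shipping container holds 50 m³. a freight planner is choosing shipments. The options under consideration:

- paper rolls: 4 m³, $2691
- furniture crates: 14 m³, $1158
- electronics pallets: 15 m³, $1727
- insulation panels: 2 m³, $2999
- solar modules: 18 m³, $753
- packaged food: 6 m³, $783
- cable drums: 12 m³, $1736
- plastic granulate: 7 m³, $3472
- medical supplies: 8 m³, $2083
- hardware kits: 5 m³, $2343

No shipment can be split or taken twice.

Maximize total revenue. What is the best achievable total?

Paper rolls + insulation panels + packaged food + cable drums + plastic granulate + medical supplies + hardware kits uses 44 of the 50 m³ and totals 16107.
The closest alternative, paper rolls + electronics pallets + insulation panels + packaged food + plastic granulate + medical supplies + hardware kits, reaches only 16098.

16107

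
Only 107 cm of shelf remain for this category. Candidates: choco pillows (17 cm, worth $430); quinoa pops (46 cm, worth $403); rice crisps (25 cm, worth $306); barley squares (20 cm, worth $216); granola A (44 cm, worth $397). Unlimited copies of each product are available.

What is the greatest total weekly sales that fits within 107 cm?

Best packing: 6×choco pillows — 102 cm, 2580 total.
The spare 5 cm is too small for any remaining product, and no exchange beats 2580.

2580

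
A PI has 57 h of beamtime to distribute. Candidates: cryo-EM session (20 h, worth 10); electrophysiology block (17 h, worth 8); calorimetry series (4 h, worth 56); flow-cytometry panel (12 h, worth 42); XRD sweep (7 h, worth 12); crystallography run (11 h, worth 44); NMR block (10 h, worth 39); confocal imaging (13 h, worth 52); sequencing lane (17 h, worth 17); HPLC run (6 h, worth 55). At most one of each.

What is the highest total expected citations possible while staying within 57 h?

288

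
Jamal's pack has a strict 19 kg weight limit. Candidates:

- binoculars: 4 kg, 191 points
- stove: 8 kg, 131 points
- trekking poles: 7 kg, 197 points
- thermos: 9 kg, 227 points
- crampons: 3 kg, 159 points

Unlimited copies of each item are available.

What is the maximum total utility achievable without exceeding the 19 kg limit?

Filling by ratio: 6×crampons for 954, with 1 kg left unused.
Replace crampons with binoculars: the trade gains 32 net, giving 986 at 19 kg.
Every other selection either busts 19 kg or fails to beat 986.

986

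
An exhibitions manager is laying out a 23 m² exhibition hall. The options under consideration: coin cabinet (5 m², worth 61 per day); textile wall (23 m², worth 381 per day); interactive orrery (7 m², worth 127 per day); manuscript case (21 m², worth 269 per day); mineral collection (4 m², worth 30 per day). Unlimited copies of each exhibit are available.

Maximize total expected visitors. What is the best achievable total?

381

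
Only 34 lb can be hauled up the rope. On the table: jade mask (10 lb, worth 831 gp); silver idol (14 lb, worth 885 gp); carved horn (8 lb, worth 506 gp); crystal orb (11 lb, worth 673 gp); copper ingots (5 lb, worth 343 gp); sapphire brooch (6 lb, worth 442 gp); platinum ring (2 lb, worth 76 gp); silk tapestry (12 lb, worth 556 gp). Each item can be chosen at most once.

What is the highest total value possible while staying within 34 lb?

Ranking by ratio (value/lb): jade mask 83.10, sapphire brooch 73.67, copper ingots 68.60, carved horn 63.25.
Taking the top-ratio items first gives jade mask + carved horn + copper ingots + sapphire brooch + platinum ring for 2198 (31 lb).
The 8 lb tied up in carved horn is better spent on crystal orb — total rises to 2365 (34 lb).
That's the maximum — no swap from here does better than 2365.

2365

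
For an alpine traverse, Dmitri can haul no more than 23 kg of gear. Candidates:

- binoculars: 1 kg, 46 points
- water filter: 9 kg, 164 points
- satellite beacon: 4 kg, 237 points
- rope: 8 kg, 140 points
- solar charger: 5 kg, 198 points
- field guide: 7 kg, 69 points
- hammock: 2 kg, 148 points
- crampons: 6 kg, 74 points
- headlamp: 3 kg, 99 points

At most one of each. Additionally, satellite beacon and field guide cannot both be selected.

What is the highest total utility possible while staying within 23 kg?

868

The ratio ordering already packs tightly: binoculars + satellite beacon + rope + solar charger + hammock + headlamp, 23 kg, 868.
Nothing else feasible within 23 kg beats 868.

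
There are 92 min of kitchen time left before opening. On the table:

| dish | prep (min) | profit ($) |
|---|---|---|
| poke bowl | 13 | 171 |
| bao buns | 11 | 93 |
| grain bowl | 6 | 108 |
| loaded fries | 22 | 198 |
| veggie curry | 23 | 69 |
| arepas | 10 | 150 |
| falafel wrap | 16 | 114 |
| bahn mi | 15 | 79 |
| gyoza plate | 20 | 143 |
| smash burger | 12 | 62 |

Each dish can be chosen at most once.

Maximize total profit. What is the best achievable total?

A density-first pass picks poke bowl + bao buns + grain bowl + loaded fries + arepas + gyoza plate — 863 at 82 min.
Replace gyoza plate with falafel wrap + smash burger: the trade gains 33 net, giving 896 at 90 min.
The closest alternative, poke bowl + grain bowl + loaded fries + arepas + falafel wrap + gyoza plate, reaches only 884.

896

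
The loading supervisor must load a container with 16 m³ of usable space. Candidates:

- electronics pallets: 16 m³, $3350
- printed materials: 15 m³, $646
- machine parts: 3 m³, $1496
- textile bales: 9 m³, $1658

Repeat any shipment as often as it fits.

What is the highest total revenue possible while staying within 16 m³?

Density check — machine parts 498.67, electronics pallets 209.38, textile bales 184.22 are the best per m³.
5×machine parts uses 15 of the 16 m³ and totals 7480.
The spare 1 m³ is too small for any remaining shipment, and no exchange beats 7480.

7480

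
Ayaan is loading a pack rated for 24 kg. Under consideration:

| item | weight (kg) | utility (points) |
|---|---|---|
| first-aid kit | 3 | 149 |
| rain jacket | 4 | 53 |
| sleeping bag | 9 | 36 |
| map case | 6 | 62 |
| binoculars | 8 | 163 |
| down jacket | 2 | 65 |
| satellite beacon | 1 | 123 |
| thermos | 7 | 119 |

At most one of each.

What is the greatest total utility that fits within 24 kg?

619

First-aid kit + binoculars + down jacket + satellite beacon + thermos uses 21 of the 24 kg and totals 619.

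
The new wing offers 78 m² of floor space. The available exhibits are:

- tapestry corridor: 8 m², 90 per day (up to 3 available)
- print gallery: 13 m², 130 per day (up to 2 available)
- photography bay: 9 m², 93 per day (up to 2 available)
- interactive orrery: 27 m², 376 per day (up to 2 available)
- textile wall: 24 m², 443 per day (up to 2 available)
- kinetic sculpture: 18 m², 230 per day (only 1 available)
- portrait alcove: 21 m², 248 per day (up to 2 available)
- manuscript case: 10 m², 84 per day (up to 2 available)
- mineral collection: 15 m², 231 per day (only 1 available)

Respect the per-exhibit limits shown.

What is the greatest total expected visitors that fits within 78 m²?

1262

By expected visitors per m²: textile wall 18.46, mineral collection 15.40, interactive orrery 13.93, kinetic sculpture 12.78 lead.
A density-first pass picks tapestry corridor + 2×textile wall + mineral collection — 1207 at 71 m².
Replace tapestry corridor and mineral collection with interactive orrery: the trade gains 55 net, giving 1262 at 75 m².
That's the maximum — no swap from here does better than 1262.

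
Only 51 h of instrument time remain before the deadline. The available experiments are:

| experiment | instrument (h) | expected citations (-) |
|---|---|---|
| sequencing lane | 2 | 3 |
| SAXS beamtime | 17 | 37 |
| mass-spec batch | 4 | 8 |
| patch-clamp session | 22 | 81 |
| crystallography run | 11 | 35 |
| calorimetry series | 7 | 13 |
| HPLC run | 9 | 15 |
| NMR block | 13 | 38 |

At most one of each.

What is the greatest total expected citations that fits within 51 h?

Ranking by ratio (expected citations/h): patch-clamp session 3.68, crystallography run 3.18, NMR block 2.92.
Taking mass-spec batch + patch-clamp session + crystallography run + NMR block: 50 h used, 162 in expected citations.
Every other selection either busts 51 h or fails to beat 162.

162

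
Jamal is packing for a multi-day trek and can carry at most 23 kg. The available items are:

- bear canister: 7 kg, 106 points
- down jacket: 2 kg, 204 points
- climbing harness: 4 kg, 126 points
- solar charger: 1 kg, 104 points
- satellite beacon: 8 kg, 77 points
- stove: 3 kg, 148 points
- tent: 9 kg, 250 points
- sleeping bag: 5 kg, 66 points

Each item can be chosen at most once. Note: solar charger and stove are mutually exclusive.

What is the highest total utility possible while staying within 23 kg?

794

Density check — solar charger 104.00, down jacket 102.00, stove 49.33, climbing harness 31.50 are the best per kg.
Down jacket + climbing harness + stove + tent + sleeping bag uses 23 of the 23 kg and totals 794.
Nothing else feasible within 23 kg beats 794.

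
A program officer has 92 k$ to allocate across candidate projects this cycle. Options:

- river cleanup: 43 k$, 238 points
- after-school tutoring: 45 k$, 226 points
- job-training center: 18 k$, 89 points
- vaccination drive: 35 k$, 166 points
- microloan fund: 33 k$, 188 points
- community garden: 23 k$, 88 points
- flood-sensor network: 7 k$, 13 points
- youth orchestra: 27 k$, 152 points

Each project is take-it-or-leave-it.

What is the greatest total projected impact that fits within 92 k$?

479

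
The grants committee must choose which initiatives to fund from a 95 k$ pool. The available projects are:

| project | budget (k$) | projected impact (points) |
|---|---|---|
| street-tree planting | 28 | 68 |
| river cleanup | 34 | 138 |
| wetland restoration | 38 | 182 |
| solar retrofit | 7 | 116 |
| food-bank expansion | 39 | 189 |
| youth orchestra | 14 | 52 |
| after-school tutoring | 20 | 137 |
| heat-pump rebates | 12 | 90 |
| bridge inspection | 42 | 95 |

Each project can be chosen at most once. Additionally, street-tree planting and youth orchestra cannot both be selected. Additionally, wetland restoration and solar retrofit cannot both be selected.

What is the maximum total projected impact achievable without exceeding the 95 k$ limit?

Best packing: solar retrofit + food-bank expansion + youth orchestra + after-school tutoring + heat-pump rebates — 92 k$, 584 total.
The spare 3 k$ is too small for any remaining project, and no feasible exchange beats 584.

584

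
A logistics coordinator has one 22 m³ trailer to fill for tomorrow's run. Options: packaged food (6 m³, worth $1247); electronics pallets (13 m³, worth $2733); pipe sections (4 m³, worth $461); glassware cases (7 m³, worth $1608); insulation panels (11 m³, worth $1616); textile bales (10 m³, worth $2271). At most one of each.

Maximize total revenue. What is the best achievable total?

4341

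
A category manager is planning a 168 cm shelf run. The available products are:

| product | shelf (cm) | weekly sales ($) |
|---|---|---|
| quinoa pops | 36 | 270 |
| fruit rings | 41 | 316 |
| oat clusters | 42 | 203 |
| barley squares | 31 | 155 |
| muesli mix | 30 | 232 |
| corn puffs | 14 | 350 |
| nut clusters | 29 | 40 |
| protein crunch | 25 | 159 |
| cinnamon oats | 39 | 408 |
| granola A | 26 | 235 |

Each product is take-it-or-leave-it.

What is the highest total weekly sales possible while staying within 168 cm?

By weekly sales per cm: corn puffs 25.00, cinnamon oats 10.46, granola A 9.04, muesli mix 7.73 lead.
A density-first pass picks fruit rings + muesli mix + corn puffs + cinnamon oats + granola A — 1541 at 150 cm.
Dropping muesli mix frees 30 cm; slotting in quinoa pops (36 cm) lifts the total to 1579 at 156 cm.

1579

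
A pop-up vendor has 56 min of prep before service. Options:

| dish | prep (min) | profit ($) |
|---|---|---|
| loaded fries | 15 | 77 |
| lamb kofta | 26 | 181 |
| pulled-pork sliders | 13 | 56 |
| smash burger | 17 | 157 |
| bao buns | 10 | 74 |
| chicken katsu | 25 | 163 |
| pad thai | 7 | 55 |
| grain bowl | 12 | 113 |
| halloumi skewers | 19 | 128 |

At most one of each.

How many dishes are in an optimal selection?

Optimal total is 453.
smash burger + pad thai + grain bowl + halloumi skewers hits 453 at 55 min.
Every optimal selection uses 4 dishes.

4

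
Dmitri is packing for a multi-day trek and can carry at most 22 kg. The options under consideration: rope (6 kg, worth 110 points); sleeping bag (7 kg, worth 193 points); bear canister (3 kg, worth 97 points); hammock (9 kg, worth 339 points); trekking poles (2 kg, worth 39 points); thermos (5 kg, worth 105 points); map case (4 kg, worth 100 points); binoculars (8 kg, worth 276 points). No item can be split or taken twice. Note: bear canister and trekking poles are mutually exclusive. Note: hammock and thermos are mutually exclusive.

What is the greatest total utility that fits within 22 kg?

715

Taking hammock + map case + binoculars: 21 kg used, 715 in utility.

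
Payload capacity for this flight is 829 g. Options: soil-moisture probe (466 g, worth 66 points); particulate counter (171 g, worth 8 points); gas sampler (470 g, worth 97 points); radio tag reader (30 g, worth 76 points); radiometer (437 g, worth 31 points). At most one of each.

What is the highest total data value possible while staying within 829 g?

Particulate counter + gas sampler + radio tag reader uses 671 of the 829 g and totals 181.
Next best is gas sampler + radio tag reader at 173 (500 g) — short by 8.

181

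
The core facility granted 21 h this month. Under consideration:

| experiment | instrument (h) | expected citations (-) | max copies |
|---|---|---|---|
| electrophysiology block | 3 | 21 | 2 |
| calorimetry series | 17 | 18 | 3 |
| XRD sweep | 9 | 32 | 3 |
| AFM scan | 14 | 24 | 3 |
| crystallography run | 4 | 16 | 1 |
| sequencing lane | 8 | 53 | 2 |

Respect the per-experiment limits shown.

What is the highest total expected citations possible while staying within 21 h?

127

Filling by ratio: 2×electrophysiology block + crystallography run + sequencing lane for 111, with 3 h left unused.
Replace electrophysiology block and crystallography run with sequencing lane: the trade gains 16 net, giving 127 at 19 h.
Nothing else within 21 h beats 127.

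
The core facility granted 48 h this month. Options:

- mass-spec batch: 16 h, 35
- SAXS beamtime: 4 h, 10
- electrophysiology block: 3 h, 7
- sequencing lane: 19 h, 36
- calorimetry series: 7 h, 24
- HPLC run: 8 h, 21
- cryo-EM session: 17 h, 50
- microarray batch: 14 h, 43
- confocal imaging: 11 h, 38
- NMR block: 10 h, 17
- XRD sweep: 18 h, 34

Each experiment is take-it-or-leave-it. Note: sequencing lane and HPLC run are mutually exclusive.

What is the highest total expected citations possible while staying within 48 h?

143

Best packing: SAXS beamtime + calorimetry series + HPLC run + cryo-EM session + confocal imaging — 47 h, 143 total.
The spare 1 h is too small for any remaining experiment, and no feasible exchange beats 143.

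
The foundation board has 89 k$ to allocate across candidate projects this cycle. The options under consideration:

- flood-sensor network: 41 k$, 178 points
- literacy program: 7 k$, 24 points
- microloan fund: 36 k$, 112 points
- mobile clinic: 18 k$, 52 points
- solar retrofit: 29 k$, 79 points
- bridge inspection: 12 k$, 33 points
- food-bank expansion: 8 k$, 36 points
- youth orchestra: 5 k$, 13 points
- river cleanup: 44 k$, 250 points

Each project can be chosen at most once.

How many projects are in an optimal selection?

2

Best achievable projected impact is 428.
flood-sensor network + river cleanup hits 428 at 85 k$.
Every optimal selection uses 2 projects.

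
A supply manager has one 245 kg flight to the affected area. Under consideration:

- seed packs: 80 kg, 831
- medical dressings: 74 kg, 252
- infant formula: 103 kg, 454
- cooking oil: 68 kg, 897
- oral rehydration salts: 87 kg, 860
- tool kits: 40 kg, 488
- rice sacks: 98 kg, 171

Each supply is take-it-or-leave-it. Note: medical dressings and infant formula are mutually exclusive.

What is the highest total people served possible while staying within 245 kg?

By people served per kg: cooking oil 13.19, tool kits 12.20, seed packs 10.39 lead.
A density-first pass picks seed packs + cooking oil + tool kits — 2216 at 188 kg.
Dropping tool kits frees 40 kg; slotting in oral rehydration salts (87 kg) lifts the total to 2588 at 235 kg.
Runner-up cooking oil + oral rehydration salts + tool kits tops out at 2245.

2588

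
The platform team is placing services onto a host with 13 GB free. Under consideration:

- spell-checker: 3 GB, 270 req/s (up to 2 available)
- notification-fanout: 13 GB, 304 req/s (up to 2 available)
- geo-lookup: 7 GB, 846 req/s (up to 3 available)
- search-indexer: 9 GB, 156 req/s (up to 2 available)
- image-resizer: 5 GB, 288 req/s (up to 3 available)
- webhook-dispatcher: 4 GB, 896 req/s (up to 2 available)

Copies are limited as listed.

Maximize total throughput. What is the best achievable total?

The ratio heuristic lands on spell-checker + 2×webhook-dispatcher (2062) but leaves 2 GB idle.
Replace spell-checker with image-resizer: the trade gains 18 net, giving 2080 at 13 GB.

2080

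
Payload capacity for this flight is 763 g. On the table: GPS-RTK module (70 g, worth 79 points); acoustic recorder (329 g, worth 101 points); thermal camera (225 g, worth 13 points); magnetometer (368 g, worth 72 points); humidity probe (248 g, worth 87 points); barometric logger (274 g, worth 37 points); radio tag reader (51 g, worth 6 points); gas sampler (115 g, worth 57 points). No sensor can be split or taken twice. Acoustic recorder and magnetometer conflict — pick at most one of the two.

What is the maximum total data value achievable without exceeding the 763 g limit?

Density check — GPS-RTK module 1.13, gas sampler 0.50, humidity probe 0.35, acoustic recorder 0.31 are the best per g.
GPS-RTK module + acoustic recorder + humidity probe + gas sampler uses 762 of the 763 g and totals 324.

324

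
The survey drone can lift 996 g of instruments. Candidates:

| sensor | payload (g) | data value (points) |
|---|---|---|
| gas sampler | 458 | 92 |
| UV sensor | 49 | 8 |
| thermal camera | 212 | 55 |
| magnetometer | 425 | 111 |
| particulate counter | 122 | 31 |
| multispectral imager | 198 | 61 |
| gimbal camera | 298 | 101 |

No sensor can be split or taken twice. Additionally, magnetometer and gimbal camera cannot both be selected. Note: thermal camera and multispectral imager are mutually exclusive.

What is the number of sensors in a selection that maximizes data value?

The maximum data value within 996 g is 254.
One optimal bundle: gas sampler + multispectral imager + gimbal camera (954 g).
Every optimal selection uses 3 sensors.

3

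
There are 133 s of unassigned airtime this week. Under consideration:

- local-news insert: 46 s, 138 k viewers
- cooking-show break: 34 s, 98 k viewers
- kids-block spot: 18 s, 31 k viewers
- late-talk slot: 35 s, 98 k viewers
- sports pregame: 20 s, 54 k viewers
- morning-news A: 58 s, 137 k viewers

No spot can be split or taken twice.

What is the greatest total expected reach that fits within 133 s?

Local-news insert + cooking-show break + kids-block spot + late-talk slot uses 133 of the 133 s and totals 365.
Runner-up local-news insert + cooking-show break + late-talk slot tops out at 334.

365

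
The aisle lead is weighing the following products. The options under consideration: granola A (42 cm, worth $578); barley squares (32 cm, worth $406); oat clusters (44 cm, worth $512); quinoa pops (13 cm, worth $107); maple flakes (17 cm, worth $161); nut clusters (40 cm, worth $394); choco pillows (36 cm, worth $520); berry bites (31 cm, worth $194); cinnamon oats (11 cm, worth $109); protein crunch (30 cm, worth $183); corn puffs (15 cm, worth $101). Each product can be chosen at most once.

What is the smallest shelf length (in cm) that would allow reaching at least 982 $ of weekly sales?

Need the lightest bundle worth ≥ 982.
Taking granola A + barley squares gives 984 (≥ 982) for 74 cm.
No combination under 74 cm hits 982.

74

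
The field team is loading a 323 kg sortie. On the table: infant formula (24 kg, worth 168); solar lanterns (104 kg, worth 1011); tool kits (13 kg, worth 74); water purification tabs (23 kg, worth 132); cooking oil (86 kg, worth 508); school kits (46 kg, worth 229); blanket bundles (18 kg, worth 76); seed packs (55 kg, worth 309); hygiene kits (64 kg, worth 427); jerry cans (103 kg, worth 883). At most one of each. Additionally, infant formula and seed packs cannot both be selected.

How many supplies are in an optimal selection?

5

Optimal total is 2621.
For example infant formula + solar lanterns + water purification tabs + hygiene kits + jerry cans achieves it, using 318 kg.
Every optimal selection uses 5 supplies.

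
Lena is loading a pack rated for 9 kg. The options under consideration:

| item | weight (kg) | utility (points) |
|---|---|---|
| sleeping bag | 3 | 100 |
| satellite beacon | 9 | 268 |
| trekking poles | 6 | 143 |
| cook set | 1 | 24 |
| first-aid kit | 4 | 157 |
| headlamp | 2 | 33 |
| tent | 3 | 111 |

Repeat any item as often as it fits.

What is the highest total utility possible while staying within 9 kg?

338

Cook set + 2×first-aid kit uses 9 of the 9 kg and totals 338.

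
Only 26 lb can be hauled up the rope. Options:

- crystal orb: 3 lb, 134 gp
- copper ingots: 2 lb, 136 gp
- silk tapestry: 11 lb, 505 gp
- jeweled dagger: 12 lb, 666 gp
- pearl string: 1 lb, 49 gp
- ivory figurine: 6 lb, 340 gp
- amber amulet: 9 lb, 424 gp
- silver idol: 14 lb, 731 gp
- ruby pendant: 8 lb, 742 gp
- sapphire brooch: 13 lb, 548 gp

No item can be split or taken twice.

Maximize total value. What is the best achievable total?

A density-first pass picks copper ingots + pearl string + ivory figurine + amber amulet + ruby pendant — 1691 at 26 lb.
Dropping copper ingots and pearl string and amber amulet frees 12 lb; slotting in jeweled dagger (12 lb) lifts the total to 1748 at 26 lb.
Next best is crystal orb + copper ingots + jeweled dagger + pearl string + ruby pendant at 1727 (26 lb) — short by 21.

1748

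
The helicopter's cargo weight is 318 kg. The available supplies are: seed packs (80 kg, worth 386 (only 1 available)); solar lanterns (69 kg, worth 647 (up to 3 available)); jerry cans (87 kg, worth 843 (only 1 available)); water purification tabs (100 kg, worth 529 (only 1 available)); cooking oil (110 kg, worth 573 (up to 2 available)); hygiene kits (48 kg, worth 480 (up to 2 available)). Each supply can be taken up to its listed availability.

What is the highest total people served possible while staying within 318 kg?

Ranking by ratio (people served/kg): hygiene kits 10.00, jerry cans 9.69, solar lanterns 9.38.
The ratio heuristic lands on solar lanterns + jerry cans + 2×hygiene kits (2450) but leaves 66 kg idle.
Dropping jerry cans frees 87 kg; slotting in 2×solar lanterns (138 kg) lifts the total to 2901 at 303 kg.

2901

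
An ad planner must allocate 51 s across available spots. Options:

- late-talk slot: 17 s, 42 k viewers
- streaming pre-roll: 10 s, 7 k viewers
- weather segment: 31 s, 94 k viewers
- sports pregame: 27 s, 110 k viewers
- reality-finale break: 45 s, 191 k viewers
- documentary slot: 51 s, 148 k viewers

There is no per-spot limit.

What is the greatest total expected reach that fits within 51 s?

191

By expected reach per s: reality-finale break 4.24, sports pregame 4.07, weather segment 3.03 lead.
Taking reality-finale break: 45 s used, 191 in expected reach.
No other feasible combination exceeds 191.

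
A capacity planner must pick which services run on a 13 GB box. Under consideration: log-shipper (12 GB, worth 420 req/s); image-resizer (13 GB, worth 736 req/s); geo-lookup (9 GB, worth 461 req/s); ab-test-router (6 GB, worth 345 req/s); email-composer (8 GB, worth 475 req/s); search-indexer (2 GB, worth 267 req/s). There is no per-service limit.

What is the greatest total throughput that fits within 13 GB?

Taking 6×search-indexer: 12 GB used, 1602 in throughput.
The spare 1 GB is too small for any remaining service, and no exchange beats 1602.

1602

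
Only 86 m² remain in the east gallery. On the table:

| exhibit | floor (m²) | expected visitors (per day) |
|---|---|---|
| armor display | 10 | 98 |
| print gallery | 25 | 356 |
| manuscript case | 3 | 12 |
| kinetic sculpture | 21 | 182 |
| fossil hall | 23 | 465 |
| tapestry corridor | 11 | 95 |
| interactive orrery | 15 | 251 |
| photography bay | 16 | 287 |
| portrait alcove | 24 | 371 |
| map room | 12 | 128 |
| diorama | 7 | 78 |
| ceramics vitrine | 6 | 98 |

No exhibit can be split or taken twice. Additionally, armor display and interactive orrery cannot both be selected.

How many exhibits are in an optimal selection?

5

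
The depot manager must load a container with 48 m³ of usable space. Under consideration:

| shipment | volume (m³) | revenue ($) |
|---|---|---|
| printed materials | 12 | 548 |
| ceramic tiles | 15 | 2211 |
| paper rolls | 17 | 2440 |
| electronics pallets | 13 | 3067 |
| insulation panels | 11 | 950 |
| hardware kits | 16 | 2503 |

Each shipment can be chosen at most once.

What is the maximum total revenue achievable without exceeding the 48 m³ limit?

Greedy by ratio would take ceramic tiles + electronics pallets + hardware kits: 44 m³ used, total 7781.
Replace ceramic tiles with paper rolls: the trade gains 229 net, giving 8010 at 46 m³.

8010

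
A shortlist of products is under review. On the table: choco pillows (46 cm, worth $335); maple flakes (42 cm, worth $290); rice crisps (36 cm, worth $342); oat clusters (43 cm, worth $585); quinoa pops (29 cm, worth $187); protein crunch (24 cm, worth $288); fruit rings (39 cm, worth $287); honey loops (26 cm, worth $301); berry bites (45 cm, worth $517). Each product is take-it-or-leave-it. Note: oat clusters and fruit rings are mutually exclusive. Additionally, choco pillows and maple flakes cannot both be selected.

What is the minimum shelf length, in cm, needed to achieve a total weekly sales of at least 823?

Need the lightest bundle worth ≥ 823.
oat clusters + protein crunch reaches 873 using 67 cm.
Below 67 cm the best achievable stays under 823.

67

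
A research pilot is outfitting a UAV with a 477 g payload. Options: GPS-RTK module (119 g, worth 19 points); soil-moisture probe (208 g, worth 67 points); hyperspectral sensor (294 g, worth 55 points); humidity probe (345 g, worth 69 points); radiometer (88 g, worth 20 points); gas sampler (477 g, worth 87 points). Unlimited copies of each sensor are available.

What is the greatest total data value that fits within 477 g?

134

Taking 2×soil-moisture probe: 416 g used, 134 in data value.
Nothing else within 477 g beats 134.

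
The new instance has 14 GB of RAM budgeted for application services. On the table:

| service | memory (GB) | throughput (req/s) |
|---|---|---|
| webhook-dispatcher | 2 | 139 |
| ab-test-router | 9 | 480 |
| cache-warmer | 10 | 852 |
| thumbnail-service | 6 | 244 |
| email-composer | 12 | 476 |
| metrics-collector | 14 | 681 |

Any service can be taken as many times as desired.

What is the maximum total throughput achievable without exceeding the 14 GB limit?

1130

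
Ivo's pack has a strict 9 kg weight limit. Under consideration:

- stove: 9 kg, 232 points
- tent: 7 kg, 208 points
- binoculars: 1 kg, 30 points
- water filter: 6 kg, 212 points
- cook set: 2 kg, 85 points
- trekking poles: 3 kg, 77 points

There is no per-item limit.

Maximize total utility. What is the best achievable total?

370

The ratio ordering already packs tightly: binoculars + 4×cook set, 9 kg, 370.
No other feasible combination exceeds 370.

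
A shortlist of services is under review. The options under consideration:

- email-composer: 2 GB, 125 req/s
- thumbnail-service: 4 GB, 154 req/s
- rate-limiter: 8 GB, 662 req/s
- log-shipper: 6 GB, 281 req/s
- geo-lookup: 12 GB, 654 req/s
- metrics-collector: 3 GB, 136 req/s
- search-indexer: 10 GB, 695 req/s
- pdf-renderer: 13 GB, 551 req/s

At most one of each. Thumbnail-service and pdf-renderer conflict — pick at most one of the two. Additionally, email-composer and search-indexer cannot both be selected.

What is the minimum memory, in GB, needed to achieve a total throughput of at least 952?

Need the lightest bundle worth ≥ 952.
thumbnail-service + rate-limiter + metrics-collector: 952 throughput at 15 GB.
Below 15 GB the best achievable stays under 952.

15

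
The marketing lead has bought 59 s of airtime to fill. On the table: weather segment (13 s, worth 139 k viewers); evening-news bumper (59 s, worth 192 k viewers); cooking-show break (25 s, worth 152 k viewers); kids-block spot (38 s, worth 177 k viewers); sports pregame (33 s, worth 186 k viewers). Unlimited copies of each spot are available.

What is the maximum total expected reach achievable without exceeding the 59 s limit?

Density check — weather segment 10.69, cooking-show break 6.08, sports pregame 5.64 are the best per s.
The ratio ordering already packs tightly: 4×weather segment, 52 s, 556.

556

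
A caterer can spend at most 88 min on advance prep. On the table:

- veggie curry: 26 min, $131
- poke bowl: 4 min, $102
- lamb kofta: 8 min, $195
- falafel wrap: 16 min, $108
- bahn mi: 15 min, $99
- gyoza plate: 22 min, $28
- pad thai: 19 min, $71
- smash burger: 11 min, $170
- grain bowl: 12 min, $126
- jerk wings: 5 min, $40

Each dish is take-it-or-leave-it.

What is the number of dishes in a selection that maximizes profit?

7

Optimal total is 872.
For example veggie curry + poke bowl + lamb kofta + falafel wrap + smash burger + grain bowl + jerk wings achieves it, using 82 min.
Every optimal selection uses 7 dishes.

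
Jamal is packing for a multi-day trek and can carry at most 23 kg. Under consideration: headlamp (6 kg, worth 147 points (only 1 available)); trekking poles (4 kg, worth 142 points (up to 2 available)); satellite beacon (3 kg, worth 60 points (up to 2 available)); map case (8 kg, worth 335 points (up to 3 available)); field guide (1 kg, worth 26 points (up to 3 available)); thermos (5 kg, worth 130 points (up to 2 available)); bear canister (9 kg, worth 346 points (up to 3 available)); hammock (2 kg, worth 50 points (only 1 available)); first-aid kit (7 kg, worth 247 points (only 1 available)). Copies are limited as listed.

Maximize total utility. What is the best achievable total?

By utility per kg: map case 41.88, bear canister 38.44, trekking poles 35.50, first-aid kit 35.29 lead.
Greedy by ratio would take trekking poles + 2×map case + 3×field guide: 23 kg used, total 890.
The 7 kg tied up in trekking poles and 3×field guide is better spent on first-aid kit — total rises to 917 (23 kg).
Nothing else within 23 kg beats 917.

917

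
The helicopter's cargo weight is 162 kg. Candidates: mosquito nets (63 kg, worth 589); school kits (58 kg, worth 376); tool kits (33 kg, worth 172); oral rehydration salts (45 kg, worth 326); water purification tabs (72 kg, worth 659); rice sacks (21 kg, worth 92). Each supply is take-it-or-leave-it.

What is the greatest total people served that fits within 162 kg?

Best packing: mosquito nets + water purification tabs + rice sacks — 156 kg, 1340 total.
The closest alternative, mosquito nets + water purification tabs, reaches only 1248.

1340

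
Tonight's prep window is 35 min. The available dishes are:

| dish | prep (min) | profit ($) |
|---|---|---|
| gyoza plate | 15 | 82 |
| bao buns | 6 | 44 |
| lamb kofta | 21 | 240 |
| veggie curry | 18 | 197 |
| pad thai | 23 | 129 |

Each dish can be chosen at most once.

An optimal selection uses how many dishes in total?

Optimal total is 284.
bao buns + lamb kofta hits 284 at 27 min.
All optima have 2 dishes.

2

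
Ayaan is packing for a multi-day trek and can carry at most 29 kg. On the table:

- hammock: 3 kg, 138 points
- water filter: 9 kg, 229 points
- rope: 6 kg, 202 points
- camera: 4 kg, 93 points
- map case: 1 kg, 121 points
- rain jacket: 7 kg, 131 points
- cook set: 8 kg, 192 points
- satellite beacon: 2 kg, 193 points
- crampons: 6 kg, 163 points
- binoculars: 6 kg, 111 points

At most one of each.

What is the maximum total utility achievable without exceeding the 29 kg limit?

Greedy by ratio would take hammock + water filter + rope + map case + satellite beacon + crampons: 27 kg used, total 1046.
Dropping crampons frees 6 kg; slotting in cook set (8 kg) lifts the total to 1075 at 29 kg.
Nothing else within 29 kg beats 1075.

1075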